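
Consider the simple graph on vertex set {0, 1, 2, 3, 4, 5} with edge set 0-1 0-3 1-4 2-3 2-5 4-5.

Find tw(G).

2

A width-2 tree decomposition is:
Bags: B1 = {2, 3, 5}  B2 = {0, 3, 5}  B3 = {0, 1, 5}  B4 = {1, 4, 5}
Tree: B1–B2, B2–B3, B3–B4
Each bag holds 3 vertices, so the decomposition has width 2, which upper-bounds the treewidth. Since 5–2–3–0–1–4–5 is a cycle in G, G is not acyclic. Forests are exactly the graphs of treewidth ≤ 1, so tw(G) ≥ 2. Combining the bounds, tw(G) = 2.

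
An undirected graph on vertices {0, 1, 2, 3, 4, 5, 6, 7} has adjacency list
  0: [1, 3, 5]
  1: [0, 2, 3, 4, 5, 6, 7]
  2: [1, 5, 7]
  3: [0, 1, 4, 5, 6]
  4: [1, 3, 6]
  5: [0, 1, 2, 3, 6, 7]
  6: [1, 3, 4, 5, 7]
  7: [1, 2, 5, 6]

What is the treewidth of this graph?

3

A width-3 tree decomposition is:
Bags: B1 = {1, 5, 6, 7}  B2 = {1, 2, 5, 7}  B3 = {1, 3, 5, 6}  B4 = {1, 3, 4, 6}  B5 = {0, 1, 3, 5}
Tree: B1–B2, B1–B3, B3–B4, B3–B5
Each bag holds 4 vertices, so the decomposition has width 3, which upper-bounds the treewidth. On the other hand G contains the 4-clique {1, 3, 4, 6}. A clique must lie in a single bag of any decomposition, so no decomposition can have width below 3. Combining the bounds, tw(G) = 3.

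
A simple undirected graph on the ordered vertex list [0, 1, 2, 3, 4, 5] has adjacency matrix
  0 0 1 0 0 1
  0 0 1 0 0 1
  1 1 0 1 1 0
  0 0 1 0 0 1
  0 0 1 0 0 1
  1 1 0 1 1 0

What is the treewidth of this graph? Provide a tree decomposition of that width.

Treewidth 2.
One such decomposition:
Bags: B1 = {2, 3, 5}  B2 = {2, 4, 5}  B3 = {0, 2, 5}  B4 = {1, 2, 5}
Tree: B1–B2, B2–B3, B3–B4

Every bag has size at most 3, so the width is 3 − 1 = 2 and tw(G) ≤ 2. The edges 2–3–5–4–2 form a cycle, so G is not a tree and its treewidth is at least 2. Hence tw(G) = 2 exactly.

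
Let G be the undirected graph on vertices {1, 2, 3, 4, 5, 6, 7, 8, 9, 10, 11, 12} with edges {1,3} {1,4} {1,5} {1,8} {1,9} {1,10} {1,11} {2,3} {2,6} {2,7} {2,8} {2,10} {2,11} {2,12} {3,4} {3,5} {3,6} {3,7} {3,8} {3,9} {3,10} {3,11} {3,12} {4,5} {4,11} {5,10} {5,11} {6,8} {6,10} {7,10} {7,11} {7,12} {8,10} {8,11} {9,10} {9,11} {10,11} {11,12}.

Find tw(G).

4

A width-4 tree decomposition is:
Bags: B1 = {1, 3, 8, 10, 11}  B2 = {2, 3, 8, 10, 11}  B3 = {1, 3, 5, 10, 11}  B4 = {2, 3, 7, 10, 11}  B5 = {1, 3, 4, 5, 11}  B6 = {2, 3, 6, 8, 10}  B7 = {1, 3, 9, 10, 11}  B8 = {2, 3, 7, 11, 12}
Tree: B1–B2, B1–B3, B2–B4, B3–B5, B2–B6, B1–B7, B4–B8
The largest bag has 5 vertices, giving width 4; this decomposition certifies tw(G) ≤ 4. For the lower bound, the 5 vertices {1, 3, 8, 10, 11} are pairwise adjacent, and any tree decomposition puts a clique entirely inside one bag — forcing width ≥ 4. Therefore the treewidth is 4.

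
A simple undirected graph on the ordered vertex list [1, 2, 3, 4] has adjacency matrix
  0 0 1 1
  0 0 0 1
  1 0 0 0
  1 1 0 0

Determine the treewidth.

A width-1 tree decomposition is:
Bags: B1 = {1, 4}  B2 = {1, 3}  B3 = {2, 4}
Tree: B1–B2, B1–B3
Every bag has size at most 2, so the width is 2 − 1 = 1 and tw(G) ≤ 1. Since G has at least one edge (e.g. 1–4), it is not an edgeless graph, so tw(G) ≥ 1. The upper and lower bounds meet at 1, so that is the treewidth.

1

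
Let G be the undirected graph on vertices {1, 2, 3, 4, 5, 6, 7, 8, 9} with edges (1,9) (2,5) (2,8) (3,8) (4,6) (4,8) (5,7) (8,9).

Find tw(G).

1

A width-1 tree decomposition is:
Bags: B1 = {2, 8}  B2 = {8, 9}  B3 = {4, 8}  B4 = {4, 6}  B5 = {2, 5}  B6 = {3, 8}  B7 = {1, 9}  B8 = {5, 7}
Tree: B1–B2, B1–B3, B3–B4, B1–B5, B1–B6, B2–B7, B5–B8
Each bag holds 2 vertices, so the decomposition has width 1, which upper-bounds the treewidth. G has an edge, so its treewidth is at least 1. The upper and lower bounds meet at 1, so that is the treewidth.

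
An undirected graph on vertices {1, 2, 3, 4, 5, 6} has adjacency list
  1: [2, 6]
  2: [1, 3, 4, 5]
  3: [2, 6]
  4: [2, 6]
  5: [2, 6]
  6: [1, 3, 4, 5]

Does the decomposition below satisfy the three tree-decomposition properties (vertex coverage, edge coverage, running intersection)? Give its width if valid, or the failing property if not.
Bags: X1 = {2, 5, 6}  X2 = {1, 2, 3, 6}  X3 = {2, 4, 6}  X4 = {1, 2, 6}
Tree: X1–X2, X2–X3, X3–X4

No — bags containing vertex 1 are not connected in the tree.

A tree decomposition must satisfy three properties: every vertex lies in some bag; for every edge, both endpoints lie together in some bag; and for every vertex, the bags containing it form a connected subtree. Here bags containing vertex 1 are not connected in the tree, so the decomposition is invalid.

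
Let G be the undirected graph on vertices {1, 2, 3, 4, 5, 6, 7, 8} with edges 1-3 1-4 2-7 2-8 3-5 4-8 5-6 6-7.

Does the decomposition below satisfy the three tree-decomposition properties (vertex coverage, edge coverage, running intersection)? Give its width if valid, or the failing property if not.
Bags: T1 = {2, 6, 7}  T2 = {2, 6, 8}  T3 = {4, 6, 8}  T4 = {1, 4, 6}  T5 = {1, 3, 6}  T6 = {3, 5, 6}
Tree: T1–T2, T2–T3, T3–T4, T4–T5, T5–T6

Checking the three conditions: (i) the bags cover all of {1, 2, 3, 4, 5, 6, 7, 8}; (ii) for each edge, some bag contains both endpoints; (iii) the bags containing any fixed vertex form a subtree. All hold, so the decomposition is valid with width 3 − 1 = 2.

Yes; width 2.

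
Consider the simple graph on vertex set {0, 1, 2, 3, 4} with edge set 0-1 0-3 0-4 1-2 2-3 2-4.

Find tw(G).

A width-2 tree decomposition is:
Bags: B1 = {0, 2, 3}  B2 = {0, 1, 2}  B3 = {0, 2, 4}
Tree: B1–B2, B2–B3
Each bag holds 3 vertices, so the decomposition has width 2, which upper-bounds the treewidth. Since 0–3–2–1–0 is a cycle in G, G is not acyclic. Forests are exactly the graphs of treewidth ≤ 1, so tw(G) ≥ 2. Therefore the treewidth is 2.

2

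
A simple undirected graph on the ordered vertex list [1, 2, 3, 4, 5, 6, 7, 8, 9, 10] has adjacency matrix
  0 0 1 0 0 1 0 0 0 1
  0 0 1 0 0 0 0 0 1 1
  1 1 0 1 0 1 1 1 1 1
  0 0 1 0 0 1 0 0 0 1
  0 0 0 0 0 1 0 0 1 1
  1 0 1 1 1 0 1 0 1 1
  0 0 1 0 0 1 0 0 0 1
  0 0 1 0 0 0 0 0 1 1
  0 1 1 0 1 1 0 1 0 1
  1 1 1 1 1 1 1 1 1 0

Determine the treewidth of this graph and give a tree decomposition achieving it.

Treewidth 3.
Bags: B1 = {1, 3, 6, 10}  B2 = {3, 6, 9, 10}  B3 = {2, 3, 9, 10}  B4 = {3, 4, 6, 10}  B5 = {5, 6, 9, 10}  B6 = {3, 6, 7, 10}  B7 = {3, 8, 9, 10}
Tree: B1–B2, B2–B3, B2–B4, B2–B5, B1–B6, B3–B7

Each bag holds 4 vertices, so the decomposition has width 3, which upper-bounds the treewidth. For the lower bound, the 4 vertices {3, 8, 9, 10} are pairwise adjacent, and any tree decomposition puts a clique entirely inside one bag — forcing width ≥ 3. Hence tw(G) = 3 exactly.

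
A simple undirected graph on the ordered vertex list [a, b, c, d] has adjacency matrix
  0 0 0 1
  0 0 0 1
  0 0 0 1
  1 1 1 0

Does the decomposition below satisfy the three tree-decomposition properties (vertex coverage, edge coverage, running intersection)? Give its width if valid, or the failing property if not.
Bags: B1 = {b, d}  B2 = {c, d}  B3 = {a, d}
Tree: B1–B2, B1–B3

Yes; width 1.

Every vertex of G appears in some bag (union = {a, b, c, d}); every edge is covered by a bag; and for each vertex v the set of bags containing v is connected in the bag tree. The decomposition is therefore valid. The largest bag has 2 vertices, so the width is 1.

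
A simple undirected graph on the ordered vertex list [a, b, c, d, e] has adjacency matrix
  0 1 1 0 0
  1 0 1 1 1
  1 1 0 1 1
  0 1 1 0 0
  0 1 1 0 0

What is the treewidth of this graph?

2

A width-2 tree decomposition is:
Bags: B1 = {b, c, e}  B2 = {b, c, d}  B3 = {a, b, c}
Tree: B1–B2, B1–B3
The largest bag has 3 vertices, giving width 2; this decomposition certifies tw(G) ≤ 2. Conversely, {b, c, d} is a clique of size 3, and the vertices of any clique must share a bag in every tree decomposition; so some bag has ≥ 3 vertices and tw(G) ≥ 2. Combining the bounds, tw(G) = 2.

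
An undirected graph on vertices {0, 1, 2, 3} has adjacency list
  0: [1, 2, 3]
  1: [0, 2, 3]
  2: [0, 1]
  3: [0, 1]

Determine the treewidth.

A width-2 tree decomposition is:
Bags: B1 = {0, 1, 3}  B2 = {0, 1, 2}
Tree: B1–B2
The largest bag has 3 vertices, giving width 2; this decomposition certifies tw(G) ≤ 2. On the other hand G contains the 3-clique {0, 1, 2}. A clique must lie in a single bag of any decomposition, so no decomposition can have width below 2. Hence tw(G) = 2 exactly.

2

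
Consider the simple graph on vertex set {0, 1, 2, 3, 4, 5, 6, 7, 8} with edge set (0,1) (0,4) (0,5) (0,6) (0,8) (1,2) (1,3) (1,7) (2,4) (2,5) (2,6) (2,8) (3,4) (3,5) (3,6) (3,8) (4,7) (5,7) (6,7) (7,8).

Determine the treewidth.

A width-4 tree decomposition is:
Bags: B1 = {0, 2, 3, 6, 7}  B2 = {0, 1, 2, 3, 7}  B3 = {0, 2, 3, 7, 8}  B4 = {0, 2, 3, 4, 7}  B5 = {0, 2, 3, 5, 7}
Tree: B1–B2, B2–B3, B3–B4, B4–B5
The largest bag has 5 vertices, giving width 4; this decomposition certifies tw(G) ≤ 4. For the lower bound: the 5 vertex sets {0,6}, {1,3}, {7,8}, {2}, {4} are disjoint, each induces a connected subgraph, and every pair is joined by at least one edge of G. Contracting each set to a single vertex therefore yields K_{5} as a minor, and since treewidth is minor-monotone, tw(G) ≥ tw(K_{5}) = 4. The upper and lower bounds meet at 4, so that is the treewidth.

4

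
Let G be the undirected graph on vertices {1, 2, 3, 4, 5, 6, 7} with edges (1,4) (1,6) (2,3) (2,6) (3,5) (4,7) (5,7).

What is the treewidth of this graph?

2

A width-2 tree decomposition is:
Bags: B1 = {1, 4, 6}  B2 = {2, 4, 6}  B3 = {2, 3, 4}  B4 = {3, 4, 5}  B5 = {4, 5, 7}
Tree: B1–B2, B2–B3, B3–B4, B4–B5
Every bag has size at most 3, so the width is 3 − 1 = 2 and tw(G) ≤ 2. The edges 4–1–6–2–3–5–7–4 form a cycle, so G is not a tree and its treewidth is at least 2. Therefore the treewidth is 2.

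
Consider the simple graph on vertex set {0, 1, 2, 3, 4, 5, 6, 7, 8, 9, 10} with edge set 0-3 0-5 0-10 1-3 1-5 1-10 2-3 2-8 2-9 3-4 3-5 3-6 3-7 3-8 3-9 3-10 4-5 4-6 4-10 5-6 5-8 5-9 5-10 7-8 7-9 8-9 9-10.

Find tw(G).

A width-3 tree decomposition is:
Bags: B1 = {3, 4, 5, 6}  B2 = {3, 4, 5, 10}  B3 = {3, 5, 9, 10}  B4 = {3, 5, 8, 9}  B5 = {1, 3, 5, 10}  B6 = {2, 3, 8, 9}  B7 = {0, 3, 5, 10}  B8 = {3, 7, 8, 9}
Tree: B1–B2, B2–B3, B3–B4, B2–B5, B4–B6, B2–B7, B4–B8
Every bag has size at most 4, so the width is 4 − 1 = 3 and tw(G) ≤ 3. For the lower bound, the 4 vertices {2, 3, 8, 9} are pairwise adjacent, and any tree decomposition puts a clique entirely inside one bag — forcing width ≥ 3. The upper and lower bounds meet at 3, so that is the treewidth.

3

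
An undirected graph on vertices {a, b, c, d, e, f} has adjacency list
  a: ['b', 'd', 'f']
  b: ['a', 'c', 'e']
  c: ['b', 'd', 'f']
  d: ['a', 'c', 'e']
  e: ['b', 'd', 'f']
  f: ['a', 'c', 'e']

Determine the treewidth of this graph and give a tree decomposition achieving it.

Every bag has size at most 4, so the width is 4 − 1 = 3 and tw(G) ≤ 3. For the lower bound: the 4 vertex sets {d,e}, {a,f}, {c}, {b} are disjoint, each induces a connected subgraph, and every pair is joined by at least one edge of G. Contracting each set to a single vertex therefore yields K_{4} as a minor, and since treewidth is minor-monotone, tw(G) ≥ tw(K_{4}) = 3. The upper and lower bounds meet at 3, so that is the treewidth.

Treewidth 3.
Bags: B1 = {a, c, d, e}  B2 = {a, c, e, f}  B3 = {a, b, c, e}
Tree: B1–B2, B2–B3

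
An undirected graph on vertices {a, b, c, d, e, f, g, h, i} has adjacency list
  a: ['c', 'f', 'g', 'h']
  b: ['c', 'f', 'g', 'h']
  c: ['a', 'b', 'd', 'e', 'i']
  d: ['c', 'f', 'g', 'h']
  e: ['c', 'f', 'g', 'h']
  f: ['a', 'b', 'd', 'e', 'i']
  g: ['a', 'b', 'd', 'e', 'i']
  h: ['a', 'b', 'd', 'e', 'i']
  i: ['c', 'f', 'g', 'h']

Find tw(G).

A width-4 tree decomposition is:
Bags: B1 = {c, e, f, g, h}  B2 = {a, c, f, g, h}  B3 = {c, d, f, g, h}  B4 = {b, c, f, g, h}  B5 = {c, f, g, h, i}
Tree: B1–B2, B2–B3, B3–B4, B4–B5
Every bag has size at most 5, so the width is 5 − 1 = 4 and tw(G) ≤ 4. For the lower bound: the 5 vertex sets {e,h}, {a,c}, {d,f}, {g}, {b} are disjoint, each induces a connected subgraph, and every pair is joined by at least one edge of G. Contracting each set to a single vertex therefore yields K_{5} as a minor, and since treewidth is minor-monotone, tw(G) ≥ tw(K_{5}) = 4. Therefore the treewidth is 4.

4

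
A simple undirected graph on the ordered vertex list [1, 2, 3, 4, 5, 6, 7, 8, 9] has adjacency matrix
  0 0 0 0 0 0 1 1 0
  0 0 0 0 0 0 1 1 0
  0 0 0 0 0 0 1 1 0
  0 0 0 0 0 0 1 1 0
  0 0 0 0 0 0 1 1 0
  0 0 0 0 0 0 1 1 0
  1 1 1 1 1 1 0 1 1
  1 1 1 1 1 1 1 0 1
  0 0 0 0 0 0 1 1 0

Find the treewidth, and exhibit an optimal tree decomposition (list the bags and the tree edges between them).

Treewidth 2.
One such decomposition:
Bags: B1 = {2, 7, 8}  B2 = {7, 8, 9}  B3 = {3, 7, 8}  B4 = {4, 7, 8}  B5 = {6, 7, 8}  B6 = {5, 7, 8}  B7 = {1, 7, 8}
Tree: B1–B2, B1–B3, B1–B4, B3–B5, B2–B6, B1–B7

Each bag holds 3 vertices, so the decomposition has width 2, which upper-bounds the treewidth. On the other hand G contains the 3-clique {1, 7, 8}. A clique must lie in a single bag of any decomposition, so no decomposition can have width below 2. Therefore the treewidth is 2.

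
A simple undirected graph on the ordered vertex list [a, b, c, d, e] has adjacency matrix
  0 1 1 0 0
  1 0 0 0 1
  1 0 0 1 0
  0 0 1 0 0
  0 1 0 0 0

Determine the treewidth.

A width-1 tree decomposition is:
Bags: B1 = {c, d}  B2 = {a, c}  B3 = {a, b}  B4 = {b, e}
Tree: B1–B2, B2–B3, B3–B4
Every bag has size at most 2, so the width is 2 − 1 = 1 and tw(G) ≤ 1. Since G has at least one edge (e.g. d–c), it is not an edgeless graph, so tw(G) ≥ 1. Hence tw(G) = 1 exactly.

1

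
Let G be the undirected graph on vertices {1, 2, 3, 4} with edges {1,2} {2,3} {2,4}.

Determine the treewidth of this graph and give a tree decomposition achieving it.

Each bag holds 2 vertices, so the decomposition has width 1, which upper-bounds the treewidth. Any graph with an edge has treewidth ≥ 1, and G has the edge 1–2. The upper and lower bounds meet at 1, so that is the treewidth.

Treewidth 1.
One such decomposition:
Bags: B1 = {1, 2}  B2 = {2, 4}  B3 = {2, 3}
Tree: B1–B2, B2–B3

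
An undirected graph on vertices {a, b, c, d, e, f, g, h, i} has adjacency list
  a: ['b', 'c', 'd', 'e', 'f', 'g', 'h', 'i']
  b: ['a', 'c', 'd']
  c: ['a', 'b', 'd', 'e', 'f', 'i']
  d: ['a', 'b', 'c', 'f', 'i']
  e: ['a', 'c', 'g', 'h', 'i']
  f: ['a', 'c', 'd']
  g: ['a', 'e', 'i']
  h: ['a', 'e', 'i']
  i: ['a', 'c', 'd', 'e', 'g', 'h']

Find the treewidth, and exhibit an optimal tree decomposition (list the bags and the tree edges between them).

Every bag has size at most 4, so the width is 4 − 1 = 3 and tw(G) ≤ 3. On the other hand G contains the 4-clique {a, c, d, f}. A clique must lie in a single bag of any decomposition, so no decomposition can have width below 3. The upper and lower bounds meet at 3, so that is the treewidth.

Treewidth 3.
Bags: B1 = {a, c, e, i}  B2 = {a, e, h, i}  B3 = {a, c, d, i}  B4 = {a, c, d, f}  B5 = {a, e, g, i}  B6 = {a, b, c, d}
Tree: B1–B2, B1–B3, B3–B4, B2–B5, B4–B6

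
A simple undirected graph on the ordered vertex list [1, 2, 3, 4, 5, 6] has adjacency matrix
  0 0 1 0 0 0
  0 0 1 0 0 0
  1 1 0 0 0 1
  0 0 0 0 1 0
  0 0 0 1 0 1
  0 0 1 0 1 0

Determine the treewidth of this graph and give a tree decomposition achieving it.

Treewidth 1.
Bags: B1 = {5, 6}  B2 = {3, 6}  B3 = {1, 3}  B4 = {4, 5}  B5 = {2, 3}
Tree: B1–B2, B2–B3, B1–B4, B3–B5

Each bag holds 2 vertices, so the decomposition has width 1, which upper-bounds the treewidth. Any graph with an edge has treewidth ≥ 1, and G has the edge 6–5. Hence tw(G) = 1 exactly.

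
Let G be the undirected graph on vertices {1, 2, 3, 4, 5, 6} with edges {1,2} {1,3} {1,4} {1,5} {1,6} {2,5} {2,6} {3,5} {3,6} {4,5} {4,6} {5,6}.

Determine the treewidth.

3

A width-3 tree decomposition is:
Bags: B1 = {1, 4, 5, 6}  B2 = {1, 3, 5, 6}  B3 = {1, 2, 5, 6}
Tree: B1–B2, B1–B3
The largest bag has 4 vertices, giving width 3; this decomposition certifies tw(G) ≤ 3. On the other hand G contains the 4-clique {1, 2, 5, 6}. A clique must lie in a single bag of any decomposition, so no decomposition can have width below 3. The upper and lower bounds meet at 3, so that is the treewidth.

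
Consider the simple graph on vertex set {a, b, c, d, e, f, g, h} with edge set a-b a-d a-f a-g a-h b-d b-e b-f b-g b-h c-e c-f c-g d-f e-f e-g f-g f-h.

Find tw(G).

A width-3 tree decomposition is:
Bags: B1 = {b, e, f, g}  B2 = {a, b, f, g}  B3 = {a, b, d, f}  B4 = {a, b, f, h}  B5 = {c, e, f, g}
Tree: B1–B2, B2–B3, B3–B4, B1–B5
Every bag has size at most 4, so the width is 4 − 1 = 3 and tw(G) ≤ 3. Conversely, {c, e, f, g} is a clique of size 4, and the vertices of any clique must share a bag in every tree decomposition; so some bag has ≥ 4 vertices and tw(G) ≥ 3. The upper and lower bounds meet at 3, so that is the treewidth.

3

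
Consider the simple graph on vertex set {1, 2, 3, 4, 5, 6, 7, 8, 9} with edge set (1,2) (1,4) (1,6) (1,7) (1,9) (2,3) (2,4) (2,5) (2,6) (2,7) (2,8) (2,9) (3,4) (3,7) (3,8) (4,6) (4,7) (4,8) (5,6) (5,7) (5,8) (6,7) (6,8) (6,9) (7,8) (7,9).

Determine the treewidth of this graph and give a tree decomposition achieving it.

Treewidth 4.
One optimal decomposition is:
Bags: B1 = {2, 4, 6, 7, 8}  B2 = {1, 2, 4, 6, 7}  B3 = {2, 5, 6, 7, 8}  B4 = {2, 3, 4, 7, 8}  B5 = {1, 2, 6, 7, 9}
Tree: B1–B2, B1–B3, B1–B4, B2–B5

Every bag has size at most 5, so the width is 5 − 1 = 4 and tw(G) ≤ 4. Conversely, {2, 3, 4, 7, 8} is a clique of size 5, and the vertices of any clique must share a bag in every tree decomposition; so some bag has ≥ 5 vertices and tw(G) ≥ 4. The upper and lower bounds meet at 4, so that is the treewidth.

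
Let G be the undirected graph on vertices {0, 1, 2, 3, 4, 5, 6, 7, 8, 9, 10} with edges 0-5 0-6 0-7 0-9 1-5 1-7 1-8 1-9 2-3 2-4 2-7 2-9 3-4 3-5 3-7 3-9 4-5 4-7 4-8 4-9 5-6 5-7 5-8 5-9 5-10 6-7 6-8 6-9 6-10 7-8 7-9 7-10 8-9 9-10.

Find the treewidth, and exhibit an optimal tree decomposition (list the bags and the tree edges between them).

Treewidth 4.
One optimal decomposition is:
Bags: B1 = {4, 5, 7, 8, 9}  B2 = {5, 6, 7, 8, 9}  B3 = {0, 5, 6, 7, 9}  B4 = {3, 4, 5, 7, 9}  B5 = {5, 6, 7, 9, 10}  B6 = {1, 5, 7, 8, 9}  B7 = {2, 3, 4, 7, 9}
Tree: B1–B2, B2–B3, B1–B4, B3–B5, B1–B6, B4–B7

The largest bag has 5 vertices, giving width 4; this decomposition certifies tw(G) ≤ 4. For the lower bound, the 5 vertices {2, 3, 4, 7, 9} are pairwise adjacent, and any tree decomposition puts a clique entirely inside one bag — forcing width ≥ 4. Therefore the treewidth is 4.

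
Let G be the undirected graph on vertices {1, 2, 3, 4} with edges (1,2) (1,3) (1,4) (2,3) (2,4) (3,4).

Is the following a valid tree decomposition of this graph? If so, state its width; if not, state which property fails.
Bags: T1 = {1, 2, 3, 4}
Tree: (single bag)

Vertex coverage: the bags together contain {1, 2, 3, 4}, the full vertex set. Edge coverage: each edge of G has both endpoints in at least one bag. Running intersection: for every vertex, the bags containing it form a connected subtree. All three properties hold, so this is a valid tree decomposition of width max|bag| − 1 = 3, and hence tw(G) ≤ 3.

Yes; width 3.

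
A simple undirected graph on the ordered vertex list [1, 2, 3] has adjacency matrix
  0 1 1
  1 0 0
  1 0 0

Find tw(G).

A width-1 tree decomposition is:
Bags: B1 = {1, 2}  B2 = {1, 3}
Tree: B1–B2
Every bag has size at most 2, so the width is 2 − 1 = 1 and tw(G) ≤ 1. Since G has at least one edge (e.g. 2–1), it is not an edgeless graph, so tw(G) ≥ 1. Therefore the treewidth is 1.

1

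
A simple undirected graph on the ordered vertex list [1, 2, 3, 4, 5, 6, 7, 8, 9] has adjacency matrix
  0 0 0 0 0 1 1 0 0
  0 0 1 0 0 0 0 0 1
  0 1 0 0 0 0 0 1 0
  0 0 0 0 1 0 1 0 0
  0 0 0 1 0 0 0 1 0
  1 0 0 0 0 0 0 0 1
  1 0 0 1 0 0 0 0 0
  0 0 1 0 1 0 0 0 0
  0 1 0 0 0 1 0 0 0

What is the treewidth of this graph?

2

A width-2 tree decomposition is:
Bags: B1 = {4, 5, 7}  B2 = {5, 7, 8}  B3 = {3, 7, 8}  B4 = {2, 3, 7}  B5 = {2, 7, 9}  B6 = {6, 7, 9}  B7 = {1, 6, 7}
Tree: B1–B2, B2–B3, B3–B4, B4–B5, B5–B6, B6–B7
Each bag holds 3 vertices, so the decomposition has width 2, which upper-bounds the treewidth. Since 7–4–5–8–3–2–9–6–1–7 is a cycle in G, G is not acyclic. Forests are exactly the graphs of treewidth ≤ 1, so tw(G) ≥ 2. The upper and lower bounds meet at 2, so that is the treewidth.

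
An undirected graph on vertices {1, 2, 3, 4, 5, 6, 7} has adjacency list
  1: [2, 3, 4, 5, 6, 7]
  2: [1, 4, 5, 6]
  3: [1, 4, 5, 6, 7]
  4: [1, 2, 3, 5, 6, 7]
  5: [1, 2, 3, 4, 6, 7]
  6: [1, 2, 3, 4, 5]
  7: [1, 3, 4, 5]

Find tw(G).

A width-4 tree decomposition is:
Bags: B1 = {1, 3, 4, 5, 6}  B2 = {1, 3, 4, 5, 7}  B3 = {1, 2, 4, 5, 6}
Tree: B1–B2, B1–B3
The largest bag has 5 vertices, giving width 4; this decomposition certifies tw(G) ≤ 4. Conversely, {1, 2, 4, 5, 6} is a clique of size 5, and the vertices of any clique must share a bag in every tree decomposition; so some bag has ≥ 5 vertices and tw(G) ≥ 4. Therefore the treewidth is 4.

4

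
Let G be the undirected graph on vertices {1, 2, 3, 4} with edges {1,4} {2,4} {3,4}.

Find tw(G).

A width-1 tree decomposition is:
Bags: B1 = {3, 4}  B2 = {1, 4}  B3 = {2, 4}
Tree: B1–B2, B1–B3
Every bag has size at most 2, so the width is 2 − 1 = 1 and tw(G) ≤ 1. Any graph with an edge has treewidth ≥ 1, and G has the edge 4–3. The upper and lower bounds meet at 1, so that is the treewidth.

1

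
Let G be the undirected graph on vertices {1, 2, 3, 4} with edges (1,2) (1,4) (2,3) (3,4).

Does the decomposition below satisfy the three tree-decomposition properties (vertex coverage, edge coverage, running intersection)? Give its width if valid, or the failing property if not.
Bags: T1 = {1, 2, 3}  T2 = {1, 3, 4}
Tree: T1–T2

Vertex coverage: the bags together contain {1, 2, 3, 4}, the full vertex set. Edge coverage: each edge of G has both endpoints in at least one bag. Running intersection: for every vertex, the bags containing it form a connected subtree. All three properties hold, so this is a valid tree decomposition of width max|bag| − 1 = 2, and hence tw(G) ≤ 2.

Yes; width 2.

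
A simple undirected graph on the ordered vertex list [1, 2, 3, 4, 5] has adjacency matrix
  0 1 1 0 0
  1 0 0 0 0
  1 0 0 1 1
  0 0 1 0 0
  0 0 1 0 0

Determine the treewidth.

A width-1 tree decomposition is:
Bags: B1 = {1, 3}  B2 = {3, 5}  B3 = {3, 4}  B4 = {1, 2}
Tree: B1–B2, B2–B3, B1–B4
The largest bag has 2 vertices, giving width 1; this decomposition certifies tw(G) ≤ 1. Since G has at least one edge (e.g. 1–3), it is not an edgeless graph, so tw(G) ≥ 1. The upper and lower bounds meet at 1, so that is the treewidth.

1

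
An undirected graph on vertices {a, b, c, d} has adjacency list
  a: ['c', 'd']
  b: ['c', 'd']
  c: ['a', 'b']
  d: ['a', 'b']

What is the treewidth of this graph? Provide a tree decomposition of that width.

Each bag holds 3 vertices, so the decomposition has width 2, which upper-bounds the treewidth. Since c–b–d–a–c is a cycle in G, G is not acyclic. Forests are exactly the graphs of treewidth ≤ 1, so tw(G) ≥ 2. The upper and lower bounds meet at 2, so that is the treewidth.

Treewidth 2.
Bags: B1 = {b, c, d}  B2 = {a, c, d}
Tree: B1–B2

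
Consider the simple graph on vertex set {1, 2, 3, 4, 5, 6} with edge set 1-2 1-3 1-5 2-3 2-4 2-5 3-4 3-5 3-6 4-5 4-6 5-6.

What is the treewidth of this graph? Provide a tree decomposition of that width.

Treewidth 3.
Bags: B1 = {2, 3, 4, 5}  B2 = {3, 4, 5, 6}  B3 = {1, 2, 3, 5}
Tree: B1–B2, B1–B3

The largest bag has 4 vertices, giving width 3; this decomposition certifies tw(G) ≤ 3. Conversely, {1, 2, 3, 5} is a clique of size 4, and the vertices of any clique must share a bag in every tree decomposition; so some bag has ≥ 4 vertices and tw(G) ≥ 3. Combining the bounds, tw(G) = 3.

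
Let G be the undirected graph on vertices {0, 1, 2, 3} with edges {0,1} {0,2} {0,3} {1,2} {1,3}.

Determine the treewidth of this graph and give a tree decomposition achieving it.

Each bag holds 3 vertices, so the decomposition has width 2, which upper-bounds the treewidth. On the other hand G contains the 3-clique {0, 1, 2}. A clique must lie in a single bag of any decomposition, so no decomposition can have width below 2. Combining the bounds, tw(G) = 2.

Treewidth 2.
One optimal decomposition is:
Bags: B1 = {0, 1, 3}  B2 = {0, 1, 2}
Tree: B1–B2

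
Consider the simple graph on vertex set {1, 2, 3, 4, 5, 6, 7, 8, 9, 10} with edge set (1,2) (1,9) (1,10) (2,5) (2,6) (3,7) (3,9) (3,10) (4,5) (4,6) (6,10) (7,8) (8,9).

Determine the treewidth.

A width-2 tree decomposition is:
Bags: B1 = {3, 7, 8}  B2 = {3, 8, 9}  B3 = {3, 9, 10}  B4 = {1, 9, 10}  B5 = {1, 6, 10}  B6 = {1, 2, 6}  B7 = {2, 4, 6}  B8 = {2, 4, 5}
Tree: B1–B2, B2–B3, B3–B4, B4–B5, B5–B6, B6–B7, B7–B8
The largest bag has 3 vertices, giving width 2; this decomposition certifies tw(G) ≤ 2. Since 7–8–9–3–7 is a cycle in G, G is not acyclic. Forests are exactly the graphs of treewidth ≤ 1, so tw(G) ≥ 2. Combining the bounds, tw(G) = 2.

2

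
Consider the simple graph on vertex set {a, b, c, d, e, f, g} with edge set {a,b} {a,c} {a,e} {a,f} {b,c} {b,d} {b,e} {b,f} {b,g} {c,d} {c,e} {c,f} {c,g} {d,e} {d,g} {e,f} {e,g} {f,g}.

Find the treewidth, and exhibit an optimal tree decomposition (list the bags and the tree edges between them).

Treewidth 4.
Bags: B1 = {b, c, d, e, g}  B2 = {b, c, e, f, g}  B3 = {a, b, c, e, f}
Tree: B1–B2, B2–B3

The largest bag has 5 vertices, giving width 4; this decomposition certifies tw(G) ≤ 4. Conversely, {b, c, d, e, g} is a clique of size 5, and the vertices of any clique must share a bag in every tree decomposition; so some bag has ≥ 5 vertices and tw(G) ≥ 4. Combining the bounds, tw(G) = 4.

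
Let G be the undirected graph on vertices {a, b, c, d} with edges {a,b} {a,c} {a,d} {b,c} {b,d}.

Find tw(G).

2

A width-2 tree decomposition is:
Bags: B1 = {a, b, d}  B2 = {a, b, c}
Tree: B1–B2
The largest bag has 3 vertices, giving width 2; this decomposition certifies tw(G) ≤ 2. For the lower bound, the 3 vertices {a, b, d} are pairwise adjacent, and any tree decomposition puts a clique entirely inside one bag — forcing width ≥ 2. Therefore the treewidth is 2.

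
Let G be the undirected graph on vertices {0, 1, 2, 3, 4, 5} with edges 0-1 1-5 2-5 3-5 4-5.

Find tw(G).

1

A width-1 tree decomposition is:
Bags: B1 = {1, 5}  B2 = {3, 5}  B3 = {0, 1}  B4 = {4, 5}  B5 = {2, 5}
Tree: B1–B2, B1–B3, B1–B4, B2–B5
Every bag has size at most 2, so the width is 2 − 1 = 1 and tw(G) ≤ 1. Any graph with an edge has treewidth ≥ 1, and G has the edge 5–1. Hence tw(G) = 1 exactly.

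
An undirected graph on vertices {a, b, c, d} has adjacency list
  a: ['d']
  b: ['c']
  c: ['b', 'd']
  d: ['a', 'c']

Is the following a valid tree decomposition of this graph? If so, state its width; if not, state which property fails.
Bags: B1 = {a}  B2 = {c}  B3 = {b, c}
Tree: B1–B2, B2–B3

No — vertex d appears in no bag.

A tree decomposition must satisfy three properties: every vertex lies in some bag; for every edge, both endpoints lie together in some bag; and for every vertex, the bags containing it form a connected subtree. Here vertex d appears in no bag, so the decomposition is invalid.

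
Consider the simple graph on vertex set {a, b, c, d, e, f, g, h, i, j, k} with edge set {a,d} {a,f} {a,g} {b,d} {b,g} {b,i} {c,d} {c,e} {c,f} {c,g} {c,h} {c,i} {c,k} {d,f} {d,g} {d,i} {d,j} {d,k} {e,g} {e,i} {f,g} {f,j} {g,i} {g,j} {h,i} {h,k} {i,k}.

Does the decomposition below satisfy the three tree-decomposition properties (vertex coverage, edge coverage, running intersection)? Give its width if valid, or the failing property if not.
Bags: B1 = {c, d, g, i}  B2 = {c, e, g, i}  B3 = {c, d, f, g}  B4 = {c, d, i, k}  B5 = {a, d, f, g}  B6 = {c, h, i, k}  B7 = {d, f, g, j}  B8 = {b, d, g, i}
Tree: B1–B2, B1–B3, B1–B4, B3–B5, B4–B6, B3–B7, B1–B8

Vertex coverage: the bags together contain {a, b, c, d, e, f, g, h, i, j, k}, the full vertex set. Edge coverage: each edge of G has both endpoints in at least one bag. Running intersection: for every vertex, the bags containing it form a connected subtree. All three properties hold, so this is a valid tree decomposition of width max|bag| − 1 = 3, and hence tw(G) ≤ 3.

Yes; width 3.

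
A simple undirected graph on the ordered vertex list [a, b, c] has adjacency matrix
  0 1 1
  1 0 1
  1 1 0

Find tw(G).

A width-2 tree decomposition is:
Bags: B1 = {a, b, c}
Tree: (single bag)
A single bag containing all 3 vertices is trivially a valid decomposition of width 2. Conversely, {a, b, c} is a clique of size 3, and the vertices of any clique must share a bag in every tree decomposition; so some bag has ≥ 3 vertices and tw(G) ≥ 2. Therefore the treewidth is 2.

2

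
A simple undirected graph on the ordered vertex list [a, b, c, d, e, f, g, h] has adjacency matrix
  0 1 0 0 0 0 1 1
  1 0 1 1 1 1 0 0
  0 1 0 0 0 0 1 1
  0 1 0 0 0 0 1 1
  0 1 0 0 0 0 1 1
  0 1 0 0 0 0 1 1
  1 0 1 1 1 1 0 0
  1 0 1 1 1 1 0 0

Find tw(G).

A width-3 tree decomposition is:
Bags: B1 = {b, e, g, h}  B2 = {a, b, g, h}  B3 = {b, d, g, h}  B4 = {b, c, g, h}  B5 = {b, f, g, h}
Tree: B1–B2, B2–B3, B3–B4, B4–B5
Every bag has size at most 4, so the width is 4 − 1 = 3 and tw(G) ≤ 3. For the lower bound: the 4 vertex sets {e,h}, {a,b}, {g}, {d} are disjoint, each induces a connected subgraph, and every pair is joined by at least one edge of G. Contracting each set to a single vertex therefore yields K_{4} as a minor, and since treewidth is minor-monotone, tw(G) ≥ tw(K_{4}) = 3. Therefore the treewidth is 3.

3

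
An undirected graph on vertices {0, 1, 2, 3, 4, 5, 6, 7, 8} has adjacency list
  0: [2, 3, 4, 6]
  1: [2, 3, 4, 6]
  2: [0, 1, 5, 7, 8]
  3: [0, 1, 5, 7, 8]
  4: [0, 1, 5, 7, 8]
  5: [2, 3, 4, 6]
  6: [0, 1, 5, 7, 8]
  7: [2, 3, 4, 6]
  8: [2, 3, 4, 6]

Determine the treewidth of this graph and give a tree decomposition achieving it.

The largest bag has 5 vertices, giving width 4; this decomposition certifies tw(G) ≤ 4. For the lower bound: the 5 vertex sets {2,7}, {1,6}, {4,5}, {3}, {8} are disjoint, each induces a connected subgraph, and every pair is joined by at least one edge of G. Contracting each set to a single vertex therefore yields K_{5} as a minor, and since treewidth is minor-monotone, tw(G) ≥ tw(K_{5}) = 4. Hence tw(G) = 4 exactly.

Treewidth 4.
One optimal decomposition is:
Bags: B1 = {2, 3, 4, 6, 7}  B2 = {1, 2, 3, 4, 6}  B3 = {2, 3, 4, 5, 6}  B4 = {2, 3, 4, 6, 8}  B5 = {0, 2, 3, 4, 6}
Tree: B1–B2, B2–B3, B3–B4, B4–B5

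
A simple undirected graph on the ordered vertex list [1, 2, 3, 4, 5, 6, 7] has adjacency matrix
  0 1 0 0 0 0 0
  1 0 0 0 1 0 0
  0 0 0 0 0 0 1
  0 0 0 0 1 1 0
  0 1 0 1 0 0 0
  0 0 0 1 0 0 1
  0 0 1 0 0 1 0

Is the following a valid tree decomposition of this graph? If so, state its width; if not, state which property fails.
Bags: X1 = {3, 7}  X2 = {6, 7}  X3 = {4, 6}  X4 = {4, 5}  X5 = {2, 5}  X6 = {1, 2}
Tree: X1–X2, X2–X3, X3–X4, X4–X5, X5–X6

Yes; width 1.

Checking the three conditions: (i) the bags cover all of {1, 2, 3, 4, 5, 6, 7}; (ii) for each edge, some bag contains both endpoints; (iii) the bags containing any fixed vertex form a subtree. All hold, so the decomposition is valid with width 2 − 1 = 1.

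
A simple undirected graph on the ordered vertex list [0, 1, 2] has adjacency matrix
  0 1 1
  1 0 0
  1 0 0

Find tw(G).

1

A width-1 tree decomposition is:
Bags: B1 = {0, 1}  B2 = {0, 2}
Tree: B1–B2
Every bag has size at most 2, so the width is 2 − 1 = 1 and tw(G) ≤ 1. Any graph with an edge has treewidth ≥ 1, and G has the edge 0–1. Therefore the treewidth is 1.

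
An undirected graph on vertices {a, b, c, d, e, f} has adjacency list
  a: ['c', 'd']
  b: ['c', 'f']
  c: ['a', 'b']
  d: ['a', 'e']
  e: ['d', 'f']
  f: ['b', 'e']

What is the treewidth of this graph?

2

A width-2 tree decomposition is:
Bags: B1 = {a, d, e}  B2 = {a, e, f}  B3 = {a, b, f}  B4 = {a, b, c}
Tree: B1–B2, B2–B3, B3–B4
The largest bag has 3 vertices, giving width 2; this decomposition certifies tw(G) ≤ 2. Since a–d–e–f–b–c–a is a cycle in G, G is not acyclic. Forests are exactly the graphs of treewidth ≤ 1, so tw(G) ≥ 2. Hence tw(G) = 2 exactly.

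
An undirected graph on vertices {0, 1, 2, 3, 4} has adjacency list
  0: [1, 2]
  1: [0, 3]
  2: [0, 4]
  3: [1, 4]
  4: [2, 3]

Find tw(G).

2

A width-2 tree decomposition is:
Bags: B1 = {0, 1, 2}  B2 = {1, 2, 4}  B3 = {1, 3, 4}
Tree: B1–B2, B2–B3
Each bag holds 3 vertices, so the decomposition has width 2, which upper-bounds the treewidth. The edges 1–0–2–4–3–1 form a cycle, so G is not a tree and its treewidth is at least 2. Therefore the treewidth is 2.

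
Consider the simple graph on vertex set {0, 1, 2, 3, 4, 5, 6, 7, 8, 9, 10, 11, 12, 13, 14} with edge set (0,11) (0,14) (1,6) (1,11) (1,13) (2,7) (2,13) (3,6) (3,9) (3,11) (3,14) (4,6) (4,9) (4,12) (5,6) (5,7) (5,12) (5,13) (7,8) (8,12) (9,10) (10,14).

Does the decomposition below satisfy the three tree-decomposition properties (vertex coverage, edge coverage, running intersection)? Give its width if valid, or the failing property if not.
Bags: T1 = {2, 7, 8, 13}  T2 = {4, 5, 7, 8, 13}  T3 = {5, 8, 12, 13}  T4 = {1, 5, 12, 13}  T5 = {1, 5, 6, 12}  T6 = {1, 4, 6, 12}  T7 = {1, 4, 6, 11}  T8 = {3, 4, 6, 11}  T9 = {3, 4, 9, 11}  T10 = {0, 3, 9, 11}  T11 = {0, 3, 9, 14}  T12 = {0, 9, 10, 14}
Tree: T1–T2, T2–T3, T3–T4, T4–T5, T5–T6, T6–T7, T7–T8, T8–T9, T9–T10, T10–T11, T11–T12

A tree decomposition must satisfy three properties: every vertex lies in some bag; for every edge, both endpoints lie together in some bag; and for every vertex, the bags containing it form a connected subtree. Here bags containing vertex 4 are not connected in the tree, so the decomposition is invalid.

No — bags containing vertex 4 are not connected in the tree.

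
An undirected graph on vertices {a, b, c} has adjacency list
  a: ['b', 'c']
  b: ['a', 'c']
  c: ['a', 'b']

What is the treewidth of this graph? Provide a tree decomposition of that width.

A single bag containing all 3 vertices is trivially a valid decomposition of width 2. Conversely, {a, b, c} is a clique of size 3, and the vertices of any clique must share a bag in every tree decomposition; so some bag has ≥ 3 vertices and tw(G) ≥ 2. Combining the bounds, tw(G) = 2.

Treewidth 2.
Bags: B1 = {a, b, c}
Tree: (single bag)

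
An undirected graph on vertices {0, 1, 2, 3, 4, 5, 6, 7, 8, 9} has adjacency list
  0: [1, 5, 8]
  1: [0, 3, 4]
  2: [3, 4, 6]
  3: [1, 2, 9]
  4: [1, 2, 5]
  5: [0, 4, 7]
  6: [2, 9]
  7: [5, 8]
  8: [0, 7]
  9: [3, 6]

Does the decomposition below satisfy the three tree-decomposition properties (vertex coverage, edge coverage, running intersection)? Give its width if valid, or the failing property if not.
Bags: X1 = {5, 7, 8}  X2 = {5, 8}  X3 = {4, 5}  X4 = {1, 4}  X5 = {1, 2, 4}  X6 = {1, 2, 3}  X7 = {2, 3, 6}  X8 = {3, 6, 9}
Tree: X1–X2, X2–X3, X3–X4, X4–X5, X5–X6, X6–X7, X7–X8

No — vertex 0 appears in no bag.

A tree decomposition must satisfy three properties: every vertex lies in some bag; for every edge, both endpoints lie together in some bag; and for every vertex, the bags containing it form a connected subtree. Here vertex 0 appears in no bag, so the decomposition is invalid.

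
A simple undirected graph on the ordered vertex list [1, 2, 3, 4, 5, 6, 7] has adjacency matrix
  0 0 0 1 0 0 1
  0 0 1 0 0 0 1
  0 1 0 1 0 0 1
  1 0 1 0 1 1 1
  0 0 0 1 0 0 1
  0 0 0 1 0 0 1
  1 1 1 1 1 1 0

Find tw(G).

2

A width-2 tree decomposition is:
Bags: B1 = {4, 6, 7}  B2 = {3, 4, 7}  B3 = {4, 5, 7}  B4 = {2, 3, 7}  B5 = {1, 4, 7}
Tree: B1–B2, B2–B3, B2–B4, B1–B5
The largest bag has 3 vertices, giving width 2; this decomposition certifies tw(G) ≤ 2. For the lower bound, the 3 vertices {2, 3, 7} are pairwise adjacent, and any tree decomposition puts a clique entirely inside one bag — forcing width ≥ 2. Hence tw(G) = 2 exactly.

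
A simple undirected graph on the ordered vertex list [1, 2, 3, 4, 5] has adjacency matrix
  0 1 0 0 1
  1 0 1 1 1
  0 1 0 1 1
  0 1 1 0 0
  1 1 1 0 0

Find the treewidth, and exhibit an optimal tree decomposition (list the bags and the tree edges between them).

The largest bag has 3 vertices, giving width 2; this decomposition certifies tw(G) ≤ 2. Conversely, {1, 2, 5} is a clique of size 3, and the vertices of any clique must share a bag in every tree decomposition; so some bag has ≥ 3 vertices and tw(G) ≥ 2. The upper and lower bounds meet at 2, so that is the treewidth.

Treewidth 2.
Bags: B1 = {2, 3, 5}  B2 = {2, 3, 4}  B3 = {1, 2, 5}
Tree: B1–B2, B1–B3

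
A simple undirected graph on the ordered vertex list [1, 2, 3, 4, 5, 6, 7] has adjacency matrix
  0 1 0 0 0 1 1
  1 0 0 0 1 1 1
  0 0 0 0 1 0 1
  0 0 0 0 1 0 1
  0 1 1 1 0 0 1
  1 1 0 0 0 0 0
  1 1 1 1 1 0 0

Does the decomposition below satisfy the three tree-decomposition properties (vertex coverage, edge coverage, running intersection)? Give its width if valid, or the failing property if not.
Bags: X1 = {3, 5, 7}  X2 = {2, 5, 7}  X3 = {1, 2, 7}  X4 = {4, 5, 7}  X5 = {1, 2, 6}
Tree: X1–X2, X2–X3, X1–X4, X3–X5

Every vertex of G appears in some bag (union = {1, 2, 3, 4, 5, 6, 7}); every edge is covered by a bag; and for each vertex v the set of bags containing v is connected in the bag tree. The decomposition is therefore valid. The largest bag has 3 vertices, so the width is 2.

Yes; width 2.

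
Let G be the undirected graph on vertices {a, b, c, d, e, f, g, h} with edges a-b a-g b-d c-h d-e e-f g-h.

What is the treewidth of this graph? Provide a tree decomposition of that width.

Every bag has size at most 2, so the width is 2 − 1 = 1 and tw(G) ≤ 1. Since G has at least one edge (e.g. f–e), it is not an edgeless graph, so tw(G) ≥ 1. Combining the bounds, tw(G) = 1.

Treewidth 1.
One such decomposition:
Bags: B1 = {e, f}  B2 = {d, e}  B3 = {b, d}  B4 = {a, b}  B5 = {a, g}  B6 = {g, h}  B7 = {c, h}
Tree: B1–B2, B2–B3, B3–B4, B4–B5, B5–B6, B6–B7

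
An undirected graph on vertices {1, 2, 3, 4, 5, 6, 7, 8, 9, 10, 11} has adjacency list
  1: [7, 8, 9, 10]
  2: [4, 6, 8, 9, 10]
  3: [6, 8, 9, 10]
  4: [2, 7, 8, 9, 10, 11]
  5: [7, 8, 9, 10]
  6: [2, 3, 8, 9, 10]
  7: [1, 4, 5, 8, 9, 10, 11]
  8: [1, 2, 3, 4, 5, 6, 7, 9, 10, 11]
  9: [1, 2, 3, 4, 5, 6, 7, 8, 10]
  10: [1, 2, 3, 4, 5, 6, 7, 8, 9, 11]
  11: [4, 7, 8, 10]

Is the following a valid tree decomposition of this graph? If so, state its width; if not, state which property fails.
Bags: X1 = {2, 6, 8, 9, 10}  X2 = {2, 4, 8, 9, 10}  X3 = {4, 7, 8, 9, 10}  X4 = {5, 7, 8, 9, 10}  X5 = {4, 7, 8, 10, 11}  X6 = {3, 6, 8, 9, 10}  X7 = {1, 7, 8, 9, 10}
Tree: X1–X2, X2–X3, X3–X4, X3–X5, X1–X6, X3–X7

Yes; width 4.

Every vertex of G appears in some bag (union = {1, 2, 3, 4, 5, 6, 7, 8, 9, 10, 11}); every edge is covered by a bag; and for each vertex v the set of bags containing v is connected in the bag tree. The decomposition is therefore valid. The largest bag has 5 vertices, so the width is 4.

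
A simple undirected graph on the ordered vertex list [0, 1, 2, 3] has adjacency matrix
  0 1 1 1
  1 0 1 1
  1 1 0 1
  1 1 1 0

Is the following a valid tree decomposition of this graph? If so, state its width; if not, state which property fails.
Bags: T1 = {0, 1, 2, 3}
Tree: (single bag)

Checking the three conditions: (i) the bags cover all of {0, 1, 2, 3}; (ii) for each edge, some bag contains both endpoints; (iii) the bags containing any fixed vertex form a subtree. All hold, so the decomposition is valid with width 4 − 1 = 3.

Yes; width 3.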